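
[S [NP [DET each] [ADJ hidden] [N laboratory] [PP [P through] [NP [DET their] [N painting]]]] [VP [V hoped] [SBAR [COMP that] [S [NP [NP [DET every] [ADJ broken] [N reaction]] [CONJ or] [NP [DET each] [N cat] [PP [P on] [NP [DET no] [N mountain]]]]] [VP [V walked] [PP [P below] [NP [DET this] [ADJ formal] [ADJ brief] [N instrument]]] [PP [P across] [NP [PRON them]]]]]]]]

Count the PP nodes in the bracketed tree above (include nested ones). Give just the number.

4

Listing each PP by its span: [PP through their painting]; [PP on no mountain]; [PP below this formal brief instrument]; [PP across them] — that makes 4.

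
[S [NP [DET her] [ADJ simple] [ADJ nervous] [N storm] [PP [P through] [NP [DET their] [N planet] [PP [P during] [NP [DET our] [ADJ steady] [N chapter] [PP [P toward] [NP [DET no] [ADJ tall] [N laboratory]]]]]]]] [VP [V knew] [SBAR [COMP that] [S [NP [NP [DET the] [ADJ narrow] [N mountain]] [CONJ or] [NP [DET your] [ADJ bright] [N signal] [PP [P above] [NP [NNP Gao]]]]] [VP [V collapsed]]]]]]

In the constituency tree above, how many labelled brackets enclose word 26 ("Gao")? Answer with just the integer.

9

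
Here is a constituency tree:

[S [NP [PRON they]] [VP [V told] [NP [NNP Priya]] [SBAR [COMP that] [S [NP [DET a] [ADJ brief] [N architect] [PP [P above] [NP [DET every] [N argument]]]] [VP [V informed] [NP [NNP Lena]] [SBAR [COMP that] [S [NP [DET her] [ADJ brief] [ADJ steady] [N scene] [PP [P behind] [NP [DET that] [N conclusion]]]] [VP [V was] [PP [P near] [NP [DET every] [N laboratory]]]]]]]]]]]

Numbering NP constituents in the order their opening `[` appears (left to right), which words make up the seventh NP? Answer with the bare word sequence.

that conclusion

In left-to-right order the NP constituents are "they"; "Priya"; "a brief architect above every argument"; "every argument"; "Lena"; "her brief steady scene behind that conclusion"; "that conclusion"; "every laboratory". Number 7 is "that conclusion".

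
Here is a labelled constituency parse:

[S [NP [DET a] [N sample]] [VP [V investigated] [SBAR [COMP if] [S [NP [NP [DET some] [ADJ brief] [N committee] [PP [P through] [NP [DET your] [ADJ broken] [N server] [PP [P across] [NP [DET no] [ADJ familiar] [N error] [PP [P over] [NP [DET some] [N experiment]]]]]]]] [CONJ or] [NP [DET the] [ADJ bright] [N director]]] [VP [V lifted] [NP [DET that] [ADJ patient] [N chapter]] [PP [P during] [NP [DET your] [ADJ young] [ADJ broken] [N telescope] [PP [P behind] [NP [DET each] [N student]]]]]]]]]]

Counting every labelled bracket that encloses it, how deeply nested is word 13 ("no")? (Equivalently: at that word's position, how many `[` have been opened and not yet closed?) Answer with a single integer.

The word sits inside DET, which is inside NP, inside PP, inside NP, inside PP, inside NP, inside NP, inside S, inside SBAR, inside VP, inside S — 11 brackets in all.

11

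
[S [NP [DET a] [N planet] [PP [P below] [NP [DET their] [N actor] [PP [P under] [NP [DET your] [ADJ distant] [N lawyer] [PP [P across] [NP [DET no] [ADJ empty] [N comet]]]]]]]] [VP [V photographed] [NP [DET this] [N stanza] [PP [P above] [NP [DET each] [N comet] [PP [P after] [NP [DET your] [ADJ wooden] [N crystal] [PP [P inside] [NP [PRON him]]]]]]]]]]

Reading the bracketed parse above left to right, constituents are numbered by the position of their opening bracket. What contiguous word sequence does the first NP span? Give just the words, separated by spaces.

a planet below their actor under your distant lawyer across no empty comet

The NP opening brackets appear, in order, over: "a planet below their actor under your distant lawyer across no empty comet"; "their actor under your distant lawyer across no empty comet"; "your distant lawyer across no empty comet"; "no empty comet"; "this stanza above each comet after your wooden crystal inside him"; "each comet after your wooden crystal inside him"; "your wooden crystal inside him"; "him". The first one spans "a planet below their actor under your distant lawyer across no empty comet".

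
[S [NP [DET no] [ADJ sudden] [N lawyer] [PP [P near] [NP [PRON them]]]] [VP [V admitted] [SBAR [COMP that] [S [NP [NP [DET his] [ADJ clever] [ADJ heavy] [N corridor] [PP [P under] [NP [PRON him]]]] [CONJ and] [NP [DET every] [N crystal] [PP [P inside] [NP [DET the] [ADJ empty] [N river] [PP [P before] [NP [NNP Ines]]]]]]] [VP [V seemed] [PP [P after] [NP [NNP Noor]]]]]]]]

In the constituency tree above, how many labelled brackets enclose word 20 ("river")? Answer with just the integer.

9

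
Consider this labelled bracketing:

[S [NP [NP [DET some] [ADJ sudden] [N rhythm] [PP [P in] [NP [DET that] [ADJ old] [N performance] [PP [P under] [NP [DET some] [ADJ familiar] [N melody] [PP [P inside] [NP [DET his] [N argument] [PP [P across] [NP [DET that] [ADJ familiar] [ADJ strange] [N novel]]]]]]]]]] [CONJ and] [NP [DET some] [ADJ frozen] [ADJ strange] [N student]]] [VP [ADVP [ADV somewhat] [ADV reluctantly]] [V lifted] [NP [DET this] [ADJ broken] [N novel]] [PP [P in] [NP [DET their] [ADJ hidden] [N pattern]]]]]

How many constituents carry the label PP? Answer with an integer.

5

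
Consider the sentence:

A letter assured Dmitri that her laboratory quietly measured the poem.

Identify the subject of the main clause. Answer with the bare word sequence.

In the main clause the verb is "assured"; the NP preceding it, "a letter", is the subject.

a letter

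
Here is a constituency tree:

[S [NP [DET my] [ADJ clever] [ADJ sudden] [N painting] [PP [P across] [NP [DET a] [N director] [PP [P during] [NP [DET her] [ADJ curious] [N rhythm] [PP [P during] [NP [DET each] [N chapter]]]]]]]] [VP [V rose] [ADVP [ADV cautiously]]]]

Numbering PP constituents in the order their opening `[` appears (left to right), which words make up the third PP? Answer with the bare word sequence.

during each chapter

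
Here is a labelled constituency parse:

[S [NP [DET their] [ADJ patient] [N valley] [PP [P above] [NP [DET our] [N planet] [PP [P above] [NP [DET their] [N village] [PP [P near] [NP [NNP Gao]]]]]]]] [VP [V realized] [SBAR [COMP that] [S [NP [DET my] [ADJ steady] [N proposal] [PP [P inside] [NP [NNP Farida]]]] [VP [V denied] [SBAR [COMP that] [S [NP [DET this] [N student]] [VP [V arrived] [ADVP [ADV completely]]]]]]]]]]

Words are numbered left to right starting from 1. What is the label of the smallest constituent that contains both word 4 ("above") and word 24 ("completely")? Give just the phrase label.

S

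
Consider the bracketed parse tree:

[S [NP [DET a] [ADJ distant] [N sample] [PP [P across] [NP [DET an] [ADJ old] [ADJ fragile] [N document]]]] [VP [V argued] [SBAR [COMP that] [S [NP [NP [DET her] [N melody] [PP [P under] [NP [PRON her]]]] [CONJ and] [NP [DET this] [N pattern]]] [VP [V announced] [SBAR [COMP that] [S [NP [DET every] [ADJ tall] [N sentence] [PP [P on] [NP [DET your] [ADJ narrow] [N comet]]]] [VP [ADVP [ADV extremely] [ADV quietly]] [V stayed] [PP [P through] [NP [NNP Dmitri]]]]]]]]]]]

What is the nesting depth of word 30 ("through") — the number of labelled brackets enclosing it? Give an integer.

10

The word sits inside P, which is inside PP, inside VP, inside S, inside SBAR, inside VP, inside S, inside SBAR, inside VP, inside S — 10 brackets in all.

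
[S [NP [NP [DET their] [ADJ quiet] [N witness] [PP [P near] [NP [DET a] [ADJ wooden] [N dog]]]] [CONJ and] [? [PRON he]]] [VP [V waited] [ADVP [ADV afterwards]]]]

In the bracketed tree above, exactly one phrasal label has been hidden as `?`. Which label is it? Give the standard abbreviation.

Looking at what the `?` directly dominates — PRON 'he' — this is a noun phrase (NP).

NP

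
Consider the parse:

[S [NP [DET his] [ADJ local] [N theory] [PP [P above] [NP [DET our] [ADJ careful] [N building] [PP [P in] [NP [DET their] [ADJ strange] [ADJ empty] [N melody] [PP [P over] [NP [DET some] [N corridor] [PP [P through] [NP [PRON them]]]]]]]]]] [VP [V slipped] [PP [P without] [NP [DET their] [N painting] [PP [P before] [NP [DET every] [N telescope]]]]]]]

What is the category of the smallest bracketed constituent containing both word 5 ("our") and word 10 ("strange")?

Both words fall inside [NP our careful building in their strange empty melody over some corridor through them] (words 5–17), and no smaller constituent contains them both. Label: NP.

NP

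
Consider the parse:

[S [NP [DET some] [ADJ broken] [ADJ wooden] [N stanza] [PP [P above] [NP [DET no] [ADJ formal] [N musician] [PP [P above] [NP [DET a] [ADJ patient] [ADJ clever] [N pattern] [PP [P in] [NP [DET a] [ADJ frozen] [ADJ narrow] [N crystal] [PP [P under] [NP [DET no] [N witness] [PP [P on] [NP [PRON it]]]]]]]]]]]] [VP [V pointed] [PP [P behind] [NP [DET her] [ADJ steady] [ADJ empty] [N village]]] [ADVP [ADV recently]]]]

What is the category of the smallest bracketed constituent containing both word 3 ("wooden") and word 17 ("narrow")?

NP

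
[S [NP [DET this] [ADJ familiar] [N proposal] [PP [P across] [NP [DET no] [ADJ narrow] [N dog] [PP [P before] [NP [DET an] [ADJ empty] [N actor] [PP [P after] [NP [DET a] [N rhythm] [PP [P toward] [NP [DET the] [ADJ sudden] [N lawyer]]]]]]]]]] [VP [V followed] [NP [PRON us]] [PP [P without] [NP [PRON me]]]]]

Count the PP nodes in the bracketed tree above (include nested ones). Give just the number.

Scanning left to right, an opening `[PP` appears at word positions 4, 8, 12, 15, 21 — 5 in total.

5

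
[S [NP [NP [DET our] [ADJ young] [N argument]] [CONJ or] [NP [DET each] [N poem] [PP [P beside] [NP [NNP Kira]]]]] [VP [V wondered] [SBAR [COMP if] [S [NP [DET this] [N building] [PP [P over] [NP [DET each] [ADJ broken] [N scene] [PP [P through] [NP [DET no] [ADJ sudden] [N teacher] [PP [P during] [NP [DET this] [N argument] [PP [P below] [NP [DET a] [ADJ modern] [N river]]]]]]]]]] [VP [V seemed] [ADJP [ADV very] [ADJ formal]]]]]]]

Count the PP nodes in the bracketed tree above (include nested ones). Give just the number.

5

Scanning left to right, an opening `[PP` appears at word positions 7, 13, 17, 21, 24 — 5 in total.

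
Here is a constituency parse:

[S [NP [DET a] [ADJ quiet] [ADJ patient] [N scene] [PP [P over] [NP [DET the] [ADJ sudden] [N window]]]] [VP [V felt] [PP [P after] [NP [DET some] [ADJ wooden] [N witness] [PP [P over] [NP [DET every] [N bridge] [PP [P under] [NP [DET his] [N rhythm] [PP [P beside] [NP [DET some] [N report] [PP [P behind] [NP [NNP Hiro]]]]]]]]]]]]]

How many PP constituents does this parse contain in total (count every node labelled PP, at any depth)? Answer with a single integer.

6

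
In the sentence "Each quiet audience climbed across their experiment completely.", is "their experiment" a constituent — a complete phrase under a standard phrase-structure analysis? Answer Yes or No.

These words form the whole noun phrase headed by "experiment", so yes — one constituent.

Yes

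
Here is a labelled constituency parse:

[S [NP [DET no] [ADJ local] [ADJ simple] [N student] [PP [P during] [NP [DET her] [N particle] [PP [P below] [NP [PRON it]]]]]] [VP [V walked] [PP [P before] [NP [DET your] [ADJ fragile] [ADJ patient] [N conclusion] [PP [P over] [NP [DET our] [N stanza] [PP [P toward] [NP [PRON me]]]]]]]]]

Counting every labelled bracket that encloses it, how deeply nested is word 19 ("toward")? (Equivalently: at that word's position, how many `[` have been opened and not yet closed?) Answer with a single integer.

8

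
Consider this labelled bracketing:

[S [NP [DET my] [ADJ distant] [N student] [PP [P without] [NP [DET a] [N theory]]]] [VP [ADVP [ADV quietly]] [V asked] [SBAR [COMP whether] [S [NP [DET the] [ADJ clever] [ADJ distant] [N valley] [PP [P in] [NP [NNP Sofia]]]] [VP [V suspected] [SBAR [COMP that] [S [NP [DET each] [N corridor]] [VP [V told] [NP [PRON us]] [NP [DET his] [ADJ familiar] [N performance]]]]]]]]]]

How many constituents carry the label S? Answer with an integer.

3

Scanning left to right, an opening `[S` appears at word positions 1, 10, 18 — 3 in total.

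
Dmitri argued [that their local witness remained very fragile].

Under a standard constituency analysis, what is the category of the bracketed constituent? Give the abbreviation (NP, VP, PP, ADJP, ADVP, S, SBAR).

The span is built around the complementizer "that" — a subordinate clause (SBAR).

SBAR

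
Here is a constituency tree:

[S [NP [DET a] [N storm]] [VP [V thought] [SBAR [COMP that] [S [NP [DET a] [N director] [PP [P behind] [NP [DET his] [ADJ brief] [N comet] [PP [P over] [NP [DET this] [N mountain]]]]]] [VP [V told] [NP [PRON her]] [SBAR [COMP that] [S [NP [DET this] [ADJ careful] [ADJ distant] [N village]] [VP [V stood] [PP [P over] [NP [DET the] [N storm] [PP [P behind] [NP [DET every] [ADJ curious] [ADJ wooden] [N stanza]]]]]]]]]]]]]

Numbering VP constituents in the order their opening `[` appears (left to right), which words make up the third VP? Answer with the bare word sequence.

The VP opening brackets appear, in order, over: "thought that a director behind his brief comet over this mountain told her that this careful distant village stood over the storm behind every curious wooden stanza"; "told her that this careful distant village stood over the storm behind every curious wooden stanza"; "stood over the storm behind every curious wooden stanza". The third one spans "stood over the storm behind every curious wooden stanza".

stood over the storm behind every curious wooden stanza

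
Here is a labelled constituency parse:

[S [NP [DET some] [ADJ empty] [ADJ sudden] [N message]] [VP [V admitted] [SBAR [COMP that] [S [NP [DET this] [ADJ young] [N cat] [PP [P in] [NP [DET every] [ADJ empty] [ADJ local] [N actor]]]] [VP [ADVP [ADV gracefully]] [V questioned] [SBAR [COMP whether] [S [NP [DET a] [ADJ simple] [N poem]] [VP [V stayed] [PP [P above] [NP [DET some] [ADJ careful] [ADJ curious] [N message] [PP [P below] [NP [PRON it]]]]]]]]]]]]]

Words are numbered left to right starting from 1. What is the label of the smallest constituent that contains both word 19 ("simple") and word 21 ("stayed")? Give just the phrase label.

S

Word 19 lies under S → VP → SBAR → S → VP → SBAR → S → NP → ADJ; word 21 lies under S → VP → SBAR → S → VP → SBAR → S → VP → V. The lowest shared node is the S.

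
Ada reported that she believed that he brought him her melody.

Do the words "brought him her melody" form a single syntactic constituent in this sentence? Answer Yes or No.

Yes

These words form the whole verb phrase headed by "brought", so yes — one constituent.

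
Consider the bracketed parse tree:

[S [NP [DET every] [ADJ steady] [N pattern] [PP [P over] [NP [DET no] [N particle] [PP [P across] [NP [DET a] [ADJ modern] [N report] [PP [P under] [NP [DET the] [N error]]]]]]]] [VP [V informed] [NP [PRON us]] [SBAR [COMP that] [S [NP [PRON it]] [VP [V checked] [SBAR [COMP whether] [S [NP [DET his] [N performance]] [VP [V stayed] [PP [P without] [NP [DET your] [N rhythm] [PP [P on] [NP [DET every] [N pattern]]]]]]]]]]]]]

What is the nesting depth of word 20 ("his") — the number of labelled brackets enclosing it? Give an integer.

Path from the root down to the word: S → VP → SBAR → S → VP → SBAR → S → NP → DET. That is 9 enclosing brackets.

9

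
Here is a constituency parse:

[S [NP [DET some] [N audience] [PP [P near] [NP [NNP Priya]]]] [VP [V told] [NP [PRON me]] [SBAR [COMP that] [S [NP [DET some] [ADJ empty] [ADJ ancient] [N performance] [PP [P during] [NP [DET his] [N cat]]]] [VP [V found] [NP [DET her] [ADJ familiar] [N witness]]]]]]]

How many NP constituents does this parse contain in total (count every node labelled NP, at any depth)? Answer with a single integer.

Listing each NP by its span: [NP some audience near Priya]; [NP Priya]; [NP me]; [NP some empty ancient performance during his cat]; [NP his cat]; [NP her familiar witness] — that makes 6.

6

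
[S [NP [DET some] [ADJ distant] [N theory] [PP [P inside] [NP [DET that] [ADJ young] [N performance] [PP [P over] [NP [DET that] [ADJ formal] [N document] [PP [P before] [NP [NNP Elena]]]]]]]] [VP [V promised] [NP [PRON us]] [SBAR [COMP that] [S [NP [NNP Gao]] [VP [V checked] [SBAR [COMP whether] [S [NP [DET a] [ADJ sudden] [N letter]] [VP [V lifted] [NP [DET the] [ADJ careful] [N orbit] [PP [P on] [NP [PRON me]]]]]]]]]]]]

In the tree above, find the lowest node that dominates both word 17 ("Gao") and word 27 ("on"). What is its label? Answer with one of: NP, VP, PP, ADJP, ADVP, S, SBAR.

S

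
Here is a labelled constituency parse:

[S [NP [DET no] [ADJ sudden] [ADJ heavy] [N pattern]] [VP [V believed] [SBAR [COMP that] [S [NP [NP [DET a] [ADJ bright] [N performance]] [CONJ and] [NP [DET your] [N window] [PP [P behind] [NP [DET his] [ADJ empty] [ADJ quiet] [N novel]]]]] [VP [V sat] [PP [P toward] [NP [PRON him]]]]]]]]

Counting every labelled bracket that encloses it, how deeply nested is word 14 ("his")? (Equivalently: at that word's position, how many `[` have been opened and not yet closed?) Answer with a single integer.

9

Path from the root down to the word: S → VP → SBAR → S → NP → NP → PP → NP → DET. That is 9 enclosing brackets.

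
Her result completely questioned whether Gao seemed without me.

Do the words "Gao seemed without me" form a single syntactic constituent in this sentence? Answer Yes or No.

"Gao seemed without me" is exactly the clause [S Gao seemed without me], a complete constituent.

Yes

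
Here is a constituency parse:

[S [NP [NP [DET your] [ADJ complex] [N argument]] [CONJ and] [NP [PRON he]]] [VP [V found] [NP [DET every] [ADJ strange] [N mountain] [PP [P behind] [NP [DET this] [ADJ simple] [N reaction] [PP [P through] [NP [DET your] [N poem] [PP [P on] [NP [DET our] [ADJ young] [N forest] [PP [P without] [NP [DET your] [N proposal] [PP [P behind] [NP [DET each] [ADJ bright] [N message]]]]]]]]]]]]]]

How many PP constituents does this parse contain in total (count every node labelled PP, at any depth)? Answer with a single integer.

5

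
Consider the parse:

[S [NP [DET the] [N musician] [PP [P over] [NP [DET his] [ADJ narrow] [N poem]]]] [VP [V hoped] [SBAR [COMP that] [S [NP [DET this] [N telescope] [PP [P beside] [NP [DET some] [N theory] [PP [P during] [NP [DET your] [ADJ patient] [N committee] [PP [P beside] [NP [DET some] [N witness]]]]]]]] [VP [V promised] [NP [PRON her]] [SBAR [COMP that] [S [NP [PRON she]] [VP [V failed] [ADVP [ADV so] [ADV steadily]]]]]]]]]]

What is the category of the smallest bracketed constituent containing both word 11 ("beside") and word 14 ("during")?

PP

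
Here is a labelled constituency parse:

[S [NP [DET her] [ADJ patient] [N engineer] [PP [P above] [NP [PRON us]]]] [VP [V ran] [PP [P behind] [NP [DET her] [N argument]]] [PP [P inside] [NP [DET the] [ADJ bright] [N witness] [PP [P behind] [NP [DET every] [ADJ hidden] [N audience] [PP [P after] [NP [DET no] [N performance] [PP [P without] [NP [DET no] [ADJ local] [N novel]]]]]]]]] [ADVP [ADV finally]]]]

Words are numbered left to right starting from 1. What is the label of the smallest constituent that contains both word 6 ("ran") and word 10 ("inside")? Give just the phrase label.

Both words fall inside [VP ran behind her argument inside the bright witness behind every hidden audience after no performance without no local novel finally] (words 6–25), and no smaller constituent contains them both. Label: VP.

VP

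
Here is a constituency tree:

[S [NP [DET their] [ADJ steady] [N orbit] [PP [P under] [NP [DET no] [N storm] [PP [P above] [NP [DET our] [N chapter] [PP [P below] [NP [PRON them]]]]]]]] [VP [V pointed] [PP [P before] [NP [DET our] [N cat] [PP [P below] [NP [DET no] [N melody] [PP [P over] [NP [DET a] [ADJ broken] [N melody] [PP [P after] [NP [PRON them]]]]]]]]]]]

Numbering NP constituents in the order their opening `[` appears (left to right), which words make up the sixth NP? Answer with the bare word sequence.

Opening `[NP` markers occur at word positions 1, 5, 8, 11, 14, 17, 20, 24; the sixth of these opens the constituent [NP no melody over a broken melody after them].

no melody over a broken melody after them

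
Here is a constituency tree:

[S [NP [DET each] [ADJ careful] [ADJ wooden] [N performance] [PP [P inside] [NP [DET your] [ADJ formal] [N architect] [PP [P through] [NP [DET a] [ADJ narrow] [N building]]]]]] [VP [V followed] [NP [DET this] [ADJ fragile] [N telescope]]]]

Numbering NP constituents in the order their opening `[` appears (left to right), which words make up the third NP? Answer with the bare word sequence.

a narrow building

The NP opening brackets appear, in order, over: "each careful wooden performance inside your formal architect through a narrow building"; "your formal architect through a narrow building"; "a narrow building"; "this fragile telescope". The third one spans "a narrow building".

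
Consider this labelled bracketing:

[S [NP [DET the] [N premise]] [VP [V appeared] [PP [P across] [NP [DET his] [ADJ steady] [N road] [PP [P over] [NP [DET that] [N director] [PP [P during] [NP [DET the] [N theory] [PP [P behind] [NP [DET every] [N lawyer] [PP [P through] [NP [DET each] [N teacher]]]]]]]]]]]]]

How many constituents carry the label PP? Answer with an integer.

5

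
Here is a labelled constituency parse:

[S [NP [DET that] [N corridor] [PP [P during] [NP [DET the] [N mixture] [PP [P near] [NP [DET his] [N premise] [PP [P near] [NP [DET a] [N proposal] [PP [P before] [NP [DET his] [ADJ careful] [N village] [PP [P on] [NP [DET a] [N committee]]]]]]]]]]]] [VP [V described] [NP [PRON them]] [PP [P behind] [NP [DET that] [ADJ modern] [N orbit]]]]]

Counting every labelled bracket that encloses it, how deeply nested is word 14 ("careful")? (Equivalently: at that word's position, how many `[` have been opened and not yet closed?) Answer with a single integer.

11

The word sits inside ADJ, which is inside NP, inside PP, inside NP, inside PP, inside NP, inside PP, inside NP, inside PP, inside NP, inside S — 11 brackets in all.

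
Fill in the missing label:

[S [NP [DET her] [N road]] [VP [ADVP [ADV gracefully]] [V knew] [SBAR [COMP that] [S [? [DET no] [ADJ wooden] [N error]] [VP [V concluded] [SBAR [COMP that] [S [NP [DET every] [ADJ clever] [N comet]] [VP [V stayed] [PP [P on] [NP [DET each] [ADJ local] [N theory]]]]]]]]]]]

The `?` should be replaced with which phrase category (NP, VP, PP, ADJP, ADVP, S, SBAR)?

NP

Looking at what the `?` directly dominates — DET 'no', ADJ 'wooden', N 'error' — this is a noun phrase (NP).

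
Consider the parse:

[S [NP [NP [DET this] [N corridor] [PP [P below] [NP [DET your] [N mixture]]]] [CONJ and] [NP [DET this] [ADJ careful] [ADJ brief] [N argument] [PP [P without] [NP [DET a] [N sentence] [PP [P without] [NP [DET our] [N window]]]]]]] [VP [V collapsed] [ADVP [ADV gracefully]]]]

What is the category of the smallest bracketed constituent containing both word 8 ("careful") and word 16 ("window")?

NP

The smallest bracket enclosing both words is [NP this careful brief argument without a sentence without our window], so the label is NP.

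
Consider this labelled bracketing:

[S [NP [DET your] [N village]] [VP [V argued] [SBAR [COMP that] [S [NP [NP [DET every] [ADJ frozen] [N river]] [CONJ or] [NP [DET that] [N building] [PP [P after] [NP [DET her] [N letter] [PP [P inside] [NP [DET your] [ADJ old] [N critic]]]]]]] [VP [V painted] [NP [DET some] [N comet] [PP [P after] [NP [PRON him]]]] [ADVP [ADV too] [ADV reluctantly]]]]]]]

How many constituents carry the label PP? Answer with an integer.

3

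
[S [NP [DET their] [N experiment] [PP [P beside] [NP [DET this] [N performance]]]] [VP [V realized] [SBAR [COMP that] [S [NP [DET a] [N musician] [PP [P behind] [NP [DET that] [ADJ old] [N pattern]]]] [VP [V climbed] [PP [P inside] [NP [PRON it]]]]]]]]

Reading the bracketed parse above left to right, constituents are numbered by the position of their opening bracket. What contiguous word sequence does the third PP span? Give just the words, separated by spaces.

inside it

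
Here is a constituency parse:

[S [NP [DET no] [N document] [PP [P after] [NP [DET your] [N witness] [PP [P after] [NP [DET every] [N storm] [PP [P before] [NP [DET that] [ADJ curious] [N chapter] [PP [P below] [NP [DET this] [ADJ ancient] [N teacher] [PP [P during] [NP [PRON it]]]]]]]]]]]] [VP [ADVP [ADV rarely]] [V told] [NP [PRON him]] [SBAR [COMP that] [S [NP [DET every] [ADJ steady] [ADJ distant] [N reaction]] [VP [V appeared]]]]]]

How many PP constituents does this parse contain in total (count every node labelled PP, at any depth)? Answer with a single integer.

The PP constituents are: [PP after your witness after every storm before that curious chapter below this ancient teacher during it]; [PP after every storm before that curious chapter below this ancient teacher during it]; [PP before that curious chapter below this ancient teacher during it]; [PP below this ancient teacher during it]; [PP during it]. Total: 5.

5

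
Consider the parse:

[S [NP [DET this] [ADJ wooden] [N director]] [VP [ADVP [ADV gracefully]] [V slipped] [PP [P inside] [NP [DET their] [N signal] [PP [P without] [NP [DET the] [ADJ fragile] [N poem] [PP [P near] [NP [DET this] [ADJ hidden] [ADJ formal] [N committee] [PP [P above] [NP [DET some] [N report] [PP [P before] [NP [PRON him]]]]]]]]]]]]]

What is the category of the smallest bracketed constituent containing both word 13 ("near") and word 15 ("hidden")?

PP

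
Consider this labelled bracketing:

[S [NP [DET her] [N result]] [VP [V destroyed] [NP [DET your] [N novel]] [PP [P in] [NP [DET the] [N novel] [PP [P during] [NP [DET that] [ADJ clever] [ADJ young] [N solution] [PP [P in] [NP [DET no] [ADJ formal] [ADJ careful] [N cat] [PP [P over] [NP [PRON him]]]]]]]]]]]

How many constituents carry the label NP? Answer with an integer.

The NP constituents are: [NP her result]; [NP your novel]; [NP the novel during that clever young solution in no formal careful cat over him]; [NP that clever young solution in no formal careful cat over him]; [NP no formal careful cat over him]; [NP him]. Total: 6.

6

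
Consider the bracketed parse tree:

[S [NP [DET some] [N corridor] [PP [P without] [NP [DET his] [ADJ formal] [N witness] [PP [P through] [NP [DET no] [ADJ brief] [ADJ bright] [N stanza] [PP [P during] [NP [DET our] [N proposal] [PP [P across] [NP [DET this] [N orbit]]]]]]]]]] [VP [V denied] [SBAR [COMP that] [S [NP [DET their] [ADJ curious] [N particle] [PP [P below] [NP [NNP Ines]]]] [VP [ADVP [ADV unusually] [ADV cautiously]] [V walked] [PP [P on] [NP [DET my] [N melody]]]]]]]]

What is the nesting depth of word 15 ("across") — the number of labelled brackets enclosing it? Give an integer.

10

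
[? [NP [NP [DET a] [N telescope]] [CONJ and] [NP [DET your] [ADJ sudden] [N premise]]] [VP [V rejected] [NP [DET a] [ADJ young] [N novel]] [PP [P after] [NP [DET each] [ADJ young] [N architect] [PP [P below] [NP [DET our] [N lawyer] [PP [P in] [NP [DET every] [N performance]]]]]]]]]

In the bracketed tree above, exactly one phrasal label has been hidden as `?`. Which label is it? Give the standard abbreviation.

S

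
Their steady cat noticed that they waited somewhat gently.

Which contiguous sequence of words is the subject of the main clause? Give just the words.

their steady cat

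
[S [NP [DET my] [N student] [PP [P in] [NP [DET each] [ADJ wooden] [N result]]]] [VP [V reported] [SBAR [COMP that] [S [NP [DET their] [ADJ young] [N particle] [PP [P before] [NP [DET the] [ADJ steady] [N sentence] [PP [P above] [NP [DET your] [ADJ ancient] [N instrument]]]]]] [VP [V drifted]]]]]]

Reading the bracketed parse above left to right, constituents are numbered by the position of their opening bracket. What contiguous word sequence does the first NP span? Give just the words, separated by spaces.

In left-to-right order the NP constituents are "my student in each wooden result"; "each wooden result"; "their young particle before the steady sentence above your ancient instrument"; "the steady sentence above your ancient instrument"; "your ancient instrument". Number 1 is "my student in each wooden result".

my student in each wooden result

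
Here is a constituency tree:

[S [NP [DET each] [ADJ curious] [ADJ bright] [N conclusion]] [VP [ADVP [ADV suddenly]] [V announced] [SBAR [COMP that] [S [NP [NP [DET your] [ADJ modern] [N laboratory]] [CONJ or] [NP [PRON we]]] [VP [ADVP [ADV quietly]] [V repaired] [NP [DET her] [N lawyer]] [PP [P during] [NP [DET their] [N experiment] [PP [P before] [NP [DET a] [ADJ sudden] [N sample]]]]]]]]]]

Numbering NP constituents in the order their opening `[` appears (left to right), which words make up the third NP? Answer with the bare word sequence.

your modern laboratory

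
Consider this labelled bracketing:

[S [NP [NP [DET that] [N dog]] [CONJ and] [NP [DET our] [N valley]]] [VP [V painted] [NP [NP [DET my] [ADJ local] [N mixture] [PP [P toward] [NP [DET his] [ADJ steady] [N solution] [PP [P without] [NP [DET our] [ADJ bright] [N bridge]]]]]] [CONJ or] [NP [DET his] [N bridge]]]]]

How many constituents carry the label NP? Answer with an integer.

8

Scanning left to right, an opening `[NP` appears at word positions 1, 1, 4, 7, 7, 11, 15, 19 — 8 in total.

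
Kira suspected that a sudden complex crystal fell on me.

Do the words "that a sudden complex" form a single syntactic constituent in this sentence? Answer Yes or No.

No

The sequence begins inside the complementizer "that" and ends inside the clause "a sudden complex crystal fell on me"; it crosses a phrase boundary, so no single node in the tree spans exactly those words.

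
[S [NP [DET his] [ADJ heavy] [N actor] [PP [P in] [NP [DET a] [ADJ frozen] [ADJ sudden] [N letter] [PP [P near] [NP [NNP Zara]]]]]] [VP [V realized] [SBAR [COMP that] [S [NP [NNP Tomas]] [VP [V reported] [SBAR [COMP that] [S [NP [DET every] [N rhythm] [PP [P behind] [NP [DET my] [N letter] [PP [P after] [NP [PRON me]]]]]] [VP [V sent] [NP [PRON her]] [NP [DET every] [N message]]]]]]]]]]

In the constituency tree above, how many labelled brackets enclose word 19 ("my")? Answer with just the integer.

11

Path from the root down to the word: S → VP → SBAR → S → VP → SBAR → S → NP → PP → NP → DET. That is 11 enclosing brackets.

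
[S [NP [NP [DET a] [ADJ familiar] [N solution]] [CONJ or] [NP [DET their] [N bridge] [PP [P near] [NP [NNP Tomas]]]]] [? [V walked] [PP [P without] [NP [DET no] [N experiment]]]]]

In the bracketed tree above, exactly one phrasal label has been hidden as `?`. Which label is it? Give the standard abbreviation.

VP

A constituent whose immediate children are V 'walked', PP is a verb phrase: VP.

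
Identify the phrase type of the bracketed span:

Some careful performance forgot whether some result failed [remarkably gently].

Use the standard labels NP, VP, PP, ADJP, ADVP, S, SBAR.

ADVP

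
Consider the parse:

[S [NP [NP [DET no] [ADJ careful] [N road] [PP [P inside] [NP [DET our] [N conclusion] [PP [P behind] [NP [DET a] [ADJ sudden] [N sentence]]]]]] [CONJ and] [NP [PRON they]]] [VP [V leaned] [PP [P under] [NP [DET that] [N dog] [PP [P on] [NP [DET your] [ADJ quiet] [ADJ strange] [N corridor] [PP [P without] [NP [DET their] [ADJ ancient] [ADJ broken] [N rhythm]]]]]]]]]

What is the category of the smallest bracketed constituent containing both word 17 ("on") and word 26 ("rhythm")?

PP

Both words fall inside [PP on your quiet strange corridor without their ancient broken rhythm] (words 17–26), and no smaller constituent contains them both. Label: PP.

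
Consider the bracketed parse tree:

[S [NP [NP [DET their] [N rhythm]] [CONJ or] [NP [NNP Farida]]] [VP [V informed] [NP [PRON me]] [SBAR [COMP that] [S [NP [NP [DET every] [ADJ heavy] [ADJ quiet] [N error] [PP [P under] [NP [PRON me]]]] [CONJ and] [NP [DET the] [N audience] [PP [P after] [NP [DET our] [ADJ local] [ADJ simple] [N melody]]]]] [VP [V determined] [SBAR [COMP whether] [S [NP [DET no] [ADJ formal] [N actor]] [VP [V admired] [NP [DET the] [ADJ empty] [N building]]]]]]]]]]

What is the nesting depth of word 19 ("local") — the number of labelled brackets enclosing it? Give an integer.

Counting open brackets not yet closed at "local": [S [VP [SBAR [S [NP [NP [PP [NP [ADJ = 9.

9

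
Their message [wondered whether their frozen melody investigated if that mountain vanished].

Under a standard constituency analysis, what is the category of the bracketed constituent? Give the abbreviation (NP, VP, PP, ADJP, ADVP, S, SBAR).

VP

The span is built around the verb "wondered" — a verb phrase (VP).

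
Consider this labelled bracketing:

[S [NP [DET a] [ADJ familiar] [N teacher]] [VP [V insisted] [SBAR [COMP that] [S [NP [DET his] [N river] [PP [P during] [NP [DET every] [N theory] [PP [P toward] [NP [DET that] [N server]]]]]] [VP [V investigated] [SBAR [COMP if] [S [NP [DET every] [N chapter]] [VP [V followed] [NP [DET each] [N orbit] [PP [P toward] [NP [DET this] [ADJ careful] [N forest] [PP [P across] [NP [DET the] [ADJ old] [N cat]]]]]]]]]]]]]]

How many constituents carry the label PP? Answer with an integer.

4

The PP constituents are: [PP during every theory toward that server]; [PP toward that server]; [PP toward this careful forest across the old cat]; [PP across the old cat]. Total: 4.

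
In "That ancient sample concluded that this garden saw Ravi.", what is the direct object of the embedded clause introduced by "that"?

Ravi

"saw" heads the VP of the embedded clause introduced by "that", and "Ravi" is its direct object.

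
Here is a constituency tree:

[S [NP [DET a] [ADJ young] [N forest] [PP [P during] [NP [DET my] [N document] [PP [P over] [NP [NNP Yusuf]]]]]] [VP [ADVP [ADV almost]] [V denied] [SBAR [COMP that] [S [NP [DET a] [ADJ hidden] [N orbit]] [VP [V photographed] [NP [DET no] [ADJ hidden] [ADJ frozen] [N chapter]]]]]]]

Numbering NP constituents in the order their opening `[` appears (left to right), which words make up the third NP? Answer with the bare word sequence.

Yusuf

Opening `[NP` markers occur at word positions 1, 5, 8, 12, 16; the third of these opens the constituent [NP Yusuf].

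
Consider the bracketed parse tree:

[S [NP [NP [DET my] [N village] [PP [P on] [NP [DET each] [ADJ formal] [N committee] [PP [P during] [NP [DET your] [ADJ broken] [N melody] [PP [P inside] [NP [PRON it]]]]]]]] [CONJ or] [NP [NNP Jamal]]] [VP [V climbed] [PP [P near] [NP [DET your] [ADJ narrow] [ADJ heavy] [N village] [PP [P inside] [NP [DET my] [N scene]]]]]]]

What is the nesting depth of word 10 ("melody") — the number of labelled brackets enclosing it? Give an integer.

8

Counting open brackets not yet closed at "melody": [S [NP [NP [PP [NP [PP [NP [N = 8.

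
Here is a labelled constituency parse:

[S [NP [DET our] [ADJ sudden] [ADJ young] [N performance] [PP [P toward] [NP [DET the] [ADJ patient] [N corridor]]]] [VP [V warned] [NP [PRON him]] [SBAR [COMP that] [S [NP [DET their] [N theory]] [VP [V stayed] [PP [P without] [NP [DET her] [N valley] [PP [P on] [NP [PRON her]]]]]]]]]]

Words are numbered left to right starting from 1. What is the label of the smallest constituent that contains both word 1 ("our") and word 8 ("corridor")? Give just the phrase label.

The smallest bracket enclosing both words is [NP our sudden young performance toward the patient corridor], so the label is NP.

NP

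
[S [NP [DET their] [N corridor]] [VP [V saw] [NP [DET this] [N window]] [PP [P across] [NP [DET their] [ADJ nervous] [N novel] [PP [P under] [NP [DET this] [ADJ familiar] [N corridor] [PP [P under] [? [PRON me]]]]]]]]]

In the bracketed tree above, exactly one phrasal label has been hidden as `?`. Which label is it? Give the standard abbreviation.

Looking at what the `?` directly dominates — PRON 'me' — this is a noun phrase (NP).

NP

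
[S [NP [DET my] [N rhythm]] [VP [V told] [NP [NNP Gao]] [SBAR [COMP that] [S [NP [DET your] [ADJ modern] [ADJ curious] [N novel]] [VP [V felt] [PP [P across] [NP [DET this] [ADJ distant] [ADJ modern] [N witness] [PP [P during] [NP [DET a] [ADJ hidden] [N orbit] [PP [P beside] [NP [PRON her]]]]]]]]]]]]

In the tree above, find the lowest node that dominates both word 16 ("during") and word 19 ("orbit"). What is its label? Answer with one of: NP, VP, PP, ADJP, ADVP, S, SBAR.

PP

The smallest bracket enclosing both words is [PP during a hidden orbit beside her], so the label is PP.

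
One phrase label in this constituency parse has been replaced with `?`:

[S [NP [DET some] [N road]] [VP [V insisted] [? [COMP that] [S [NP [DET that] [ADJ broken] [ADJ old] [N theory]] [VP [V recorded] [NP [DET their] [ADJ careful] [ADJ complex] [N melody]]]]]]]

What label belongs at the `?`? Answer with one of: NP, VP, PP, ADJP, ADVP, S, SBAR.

SBAR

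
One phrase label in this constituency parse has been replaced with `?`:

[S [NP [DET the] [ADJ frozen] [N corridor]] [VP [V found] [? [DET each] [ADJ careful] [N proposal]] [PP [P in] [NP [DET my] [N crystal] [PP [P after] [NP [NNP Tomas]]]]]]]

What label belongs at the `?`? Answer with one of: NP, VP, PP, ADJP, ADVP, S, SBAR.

NP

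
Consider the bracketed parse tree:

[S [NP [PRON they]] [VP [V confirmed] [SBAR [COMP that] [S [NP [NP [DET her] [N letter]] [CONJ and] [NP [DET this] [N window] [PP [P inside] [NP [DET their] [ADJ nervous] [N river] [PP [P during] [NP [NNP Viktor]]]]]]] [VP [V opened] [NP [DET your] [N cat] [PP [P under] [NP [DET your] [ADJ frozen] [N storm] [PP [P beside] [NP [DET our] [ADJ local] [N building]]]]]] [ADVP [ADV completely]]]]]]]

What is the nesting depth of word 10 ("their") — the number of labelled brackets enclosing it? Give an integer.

9

The word sits inside DET, which is inside NP, inside PP, inside NP, inside NP, inside S, inside SBAR, inside VP, inside S — 9 brackets in all.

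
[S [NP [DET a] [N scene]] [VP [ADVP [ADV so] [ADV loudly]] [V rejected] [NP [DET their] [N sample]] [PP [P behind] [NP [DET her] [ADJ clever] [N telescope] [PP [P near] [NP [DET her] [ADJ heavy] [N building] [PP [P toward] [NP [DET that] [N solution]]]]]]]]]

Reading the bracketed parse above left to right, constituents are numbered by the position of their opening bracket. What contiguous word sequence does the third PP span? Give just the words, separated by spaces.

toward that solution

In left-to-right order the PP constituents are "behind her clever telescope near her heavy building toward that solution"; "near her heavy building toward that solution"; "toward that solution". Number 3 is "toward that solution".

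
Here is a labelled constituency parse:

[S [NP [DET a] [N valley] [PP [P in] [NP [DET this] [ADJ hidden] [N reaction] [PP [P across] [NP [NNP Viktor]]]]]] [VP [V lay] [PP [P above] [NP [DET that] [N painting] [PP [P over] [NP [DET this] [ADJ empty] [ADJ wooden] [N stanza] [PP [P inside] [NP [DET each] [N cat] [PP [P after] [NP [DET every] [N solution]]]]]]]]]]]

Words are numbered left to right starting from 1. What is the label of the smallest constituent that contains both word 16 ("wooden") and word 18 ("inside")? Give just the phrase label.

Both words fall inside [NP this empty wooden stanza inside each cat after every solution] (words 14–23), and no smaller constituent contains them both. Label: NP.

NP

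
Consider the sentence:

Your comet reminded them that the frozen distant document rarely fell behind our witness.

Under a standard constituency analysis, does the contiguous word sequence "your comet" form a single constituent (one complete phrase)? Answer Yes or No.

Yes

The sequence corresponds to a single NP node — the noun phrase "your comet".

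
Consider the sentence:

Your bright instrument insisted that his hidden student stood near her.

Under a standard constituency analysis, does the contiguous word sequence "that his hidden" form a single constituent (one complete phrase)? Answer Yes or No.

No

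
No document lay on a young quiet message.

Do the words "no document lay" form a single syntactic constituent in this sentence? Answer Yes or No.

The sequence begins inside the noun phrase "no document" and ends inside the verb phrase "lay on a young quiet message"; it crosses a phrase boundary, so no single node in the tree spans exactly those words.

No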